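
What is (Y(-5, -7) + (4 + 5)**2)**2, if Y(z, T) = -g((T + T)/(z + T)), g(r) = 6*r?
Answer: 5476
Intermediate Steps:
Y(z, T) = -12*T/(T + z) (Y(z, T) = -6*(T + T)/(z + T) = -6*(2*T)/(T + z) = -6*2*T/(T + z) = -12*T/(T + z))
(Y(-5, -7) + (4 + 5)**2)**2 = (-12*(-7)/(-7 - 5) + (4 + 5)**2)**2 = (-12*(-7)/(-12) + 9**2)**2 = (-12*(-7)*(-1/12) + 81)**2 = (-7 + 81)**2 = 74**2 = 5476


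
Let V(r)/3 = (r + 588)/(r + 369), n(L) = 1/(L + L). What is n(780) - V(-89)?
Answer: -7297/1365 ≈ -5.3458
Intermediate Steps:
n(L) = 1/(2*L)
V(r) = 3*(588 + r)/(369 + r) (V(r) = 3*((r + 588)/(r + 369)) = 3*((588 + r)/(369 + r)) = 3*(588 + r)/(369 + r))
n(780) - V(-89) = (½)/780 - 3*(588 - 89)/(369 - 89) = (½)*(1/780) - 3*499/280 = 1/1560 - 3*499/280 = 1/1560 - 1*1497/280 = 1/1560 - 1497/280 = -7297/1365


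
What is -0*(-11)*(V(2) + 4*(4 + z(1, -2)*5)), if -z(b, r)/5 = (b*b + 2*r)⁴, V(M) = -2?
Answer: 0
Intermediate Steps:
z(b, r) = -5*(b² + 2*r)⁴ (z(b, r) = -5*(b*b + 2*r)⁴ = -5*(b² + 2*r)⁴)
-0*(-11)*(V(2) + 4*(4 + z(1, -2)*5)) = -0*(-11)*(-2 + 4*(4 - 5*(1² + 2*(-2))⁴*5)) = -0*(-2 + 4*(4 - 5*(1 - 4)⁴*5)) = -0*(-2 + 4*(4 - 5*(-3)⁴*5)) = -0*(-2 + 4*(4 - 5*81*5)) = -0*(-2 + 4*(4 - 405*5)) = -0*(-2 + 4*(4 - 2025)) = -0*(-2 + 4*(-2021)) = -0*(-2 - 8084) = -0*(-8086) = -1*0 = 0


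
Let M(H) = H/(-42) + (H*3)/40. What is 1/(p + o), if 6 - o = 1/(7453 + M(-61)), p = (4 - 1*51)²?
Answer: 6257897/13861241015 ≈ 0.00045147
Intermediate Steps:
M(H) = 43*H/840 (M(H) = H*(-1/42) + (3*H)*(1/40) = -H/42 + 3*H/40 = 43*H/840)
p = 2209 (p = (4 - 51)² = (-47)² = 2209)
o = 37546542/6257897 (o = 6 - 1/(7453 + (43/840)*(-61)) = 6 - 1/(7453 - 2623/840) = 6 - 1/6257897/840 = 6 - 1*840/6257897 = 6 - 840/6257897 = 37546542/6257897 ≈ 5.9999)
1/(p + o) = 1/(2209 + 37546542/6257897) = 1/(13861241015/6257897) = 6257897/13861241015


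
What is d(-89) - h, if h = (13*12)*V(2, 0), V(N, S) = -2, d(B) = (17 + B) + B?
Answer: 151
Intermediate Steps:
d(B) = 17 + 2*B
h = -312 (h = (13*12)*(-2) = 156*(-2) = -312)
d(-89) - h = (17 + 2*(-89)) - 1*(-312) = (17 - 178) + 312 = -161 + 312 = 151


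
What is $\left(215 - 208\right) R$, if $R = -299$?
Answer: $-2093$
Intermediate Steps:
$\left(215 - 208\right) R = \left(215 - 208\right) \left(-299\right) = 7 \left(-299\right) = -2093$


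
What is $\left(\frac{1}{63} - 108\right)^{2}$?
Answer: $\frac{46280809}{3969} \approx 11661.0$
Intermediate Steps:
$\left(\frac{1}{63} - 108\right)^{2} = \left(- \frac{6803}{63}\right)^{2} = \frac{46280809}{3969}$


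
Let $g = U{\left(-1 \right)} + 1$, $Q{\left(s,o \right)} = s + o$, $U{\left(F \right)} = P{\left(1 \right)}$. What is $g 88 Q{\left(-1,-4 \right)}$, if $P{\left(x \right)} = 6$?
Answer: $-3080$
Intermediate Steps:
$U{\left(F \right)} = 6$
$Q{\left(s,o \right)} = o + s$
$g = 7$ ($g = 6 + 1 = 7$)
$g 88 Q{\left(-1,-4 \right)} = 7 \cdot 88 \left(-4 - 1\right) = 616 \left(-5\right) = -3080$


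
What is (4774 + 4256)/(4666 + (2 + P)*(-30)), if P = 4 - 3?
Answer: 4515/2288 ≈ 1.9733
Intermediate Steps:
P = 1
(4774 + 4256)/(4666 + (2 + P)*(-30)) = (4774 + 4256)/(4666 + (2 + 1)*(-30)) = 9030/(4666 + 3*(-30)) = 9030/(4666 - 90) = 9030/4576 = 9030*(1/4576) = 4515/2288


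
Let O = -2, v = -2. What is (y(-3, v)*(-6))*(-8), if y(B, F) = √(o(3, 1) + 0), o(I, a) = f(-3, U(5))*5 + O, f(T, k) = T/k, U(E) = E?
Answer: 48*I*√5 ≈ 107.33*I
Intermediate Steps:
o(I, a) = -5 (o(I, a) = -3/5*5 - 2 = -3*⅕*5 - 2 = -⅗*5 - 2 = -3 - 2 = -5)
y(B, F) = I*√5 (y(B, F) = √(-5 + 0) = √(-5) = I*√5)
(y(-3, v)*(-6))*(-8) = ((I*√5)*(-6))*(-8) = -6*I*√5*(-8) = 48*I*√5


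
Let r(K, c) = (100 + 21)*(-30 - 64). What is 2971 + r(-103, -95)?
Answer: -8403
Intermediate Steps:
r(K, c) = -11374 (r(K, c) = 121*(-94) = -11374)
2971 + r(-103, -95) = 2971 - 11374 = -8403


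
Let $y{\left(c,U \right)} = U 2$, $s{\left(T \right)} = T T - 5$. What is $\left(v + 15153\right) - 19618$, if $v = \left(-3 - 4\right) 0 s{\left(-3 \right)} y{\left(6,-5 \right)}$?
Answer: $-4465$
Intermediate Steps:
$s{\left(T \right)} = -5 + T^{2}$ ($s{\left(T \right)} = T^{2} - 5 = -5 + T^{2}$)
$y{\left(c,U \right)} = 2 U$
$v = 0$ ($v = \left(-3 - 4\right) 0 \left(-5 + \left(-3\right)^{2}\right) 2 \left(-5\right) = \left(-7\right) 0 \left(-5 + 9\right) \left(-10\right) = 0 \cdot 4 \left(-10\right) = 0 \left(-10\right) = 0$)
$\left(v + 15153\right) - 19618 = \left(0 + 15153\right) - 19618 = 15153 - 19618 = -4465$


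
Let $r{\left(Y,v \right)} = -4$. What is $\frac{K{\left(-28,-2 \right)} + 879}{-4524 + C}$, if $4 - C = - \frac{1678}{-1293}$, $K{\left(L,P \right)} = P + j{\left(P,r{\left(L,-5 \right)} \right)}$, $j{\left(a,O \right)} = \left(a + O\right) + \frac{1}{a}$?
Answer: $- \frac{2251113}{11692076} \approx -0.19253$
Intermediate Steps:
$j{\left(a,O \right)} = O + a + \frac{1}{a}$ ($j{\left(a,O \right)} = \left(O + a\right) + \frac{1}{a} = O + a + \frac{1}{a}$)
$K{\left(L,P \right)} = -4 + \frac{1}{P} + 2 P$ ($K{\left(L,P \right)} = P + \left(-4 + P + \frac{1}{P}\right) = -4 + \frac{1}{P} + 2 P$)
$C = \frac{3494}{1293}$ ($C = 4 - - \frac{1678}{-1293} = 4 - \left(-1678\right) \left(- \frac{1}{1293}\right) = 4 - \frac{1678}{1293} = \frac{3494}{1293} \approx 2.7022$)
$\frac{K{\left(-28,-2 \right)} + 879}{-4524 + C} = \frac{\left(-4 + \frac{1}{-2} + 2 \left(-2\right)\right) + 879}{-4524 + \frac{3494}{1293}} = \frac{\left(-4 - \frac{1}{2} - 4\right) + 879}{- \frac{5846038}{1293}} = \left(- \frac{17}{2} + 879\right) \left(- \frac{1293}{5846038}\right) = \frac{1741}{2} \left(- \frac{1293}{5846038}\right) = - \frac{2251113}{11692076}$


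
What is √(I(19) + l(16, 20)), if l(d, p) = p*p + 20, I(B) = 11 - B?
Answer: 2*√103 ≈ 20.298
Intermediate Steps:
l(d, p) = 20 + p² (l(d, p) = p² + 20 = 20 + p²)
√(I(19) + l(16, 20)) = √((11 - 1*19) + (20 + 20²)) = √((11 - 19) + (20 + 400)) = √(-8 + 420) = √412 = 2*√103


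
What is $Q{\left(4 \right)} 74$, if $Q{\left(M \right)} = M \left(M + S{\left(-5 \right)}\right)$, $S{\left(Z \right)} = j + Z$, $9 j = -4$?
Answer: $- \frac{3848}{9} \approx -427.56$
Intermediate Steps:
$j = - \frac{4}{9}$ ($j = \frac{1}{9} \left(-4\right) = - \frac{4}{9} \approx -0.44444$)
$S{\left(Z \right)} = - \frac{4}{9} + Z$
$Q{\left(M \right)} = M \left(- \frac{49}{9} + M\right)$ ($Q{\left(M \right)} = M \left(M - \frac{49}{9}\right) = M \left(- \frac{49}{9} + M\right)$)
$Q{\left(4 \right)} 74 = \frac{1}{9} \cdot 4 \left(-49 + 9 \cdot 4\right) 74 = \frac{1}{9} \cdot 4 \left(-49 + 36\right) 74 = \frac{1}{9} \cdot 4 \left(-13\right) 74 = \left(- \frac{52}{9}\right) 74 = - \frac{3848}{9}$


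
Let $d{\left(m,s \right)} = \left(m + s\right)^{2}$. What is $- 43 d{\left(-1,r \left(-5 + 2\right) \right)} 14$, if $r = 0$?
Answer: $-602$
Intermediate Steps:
$- 43 d{\left(-1,r \left(-5 + 2\right) \right)} 14 = - 43 \left(-1 + 0 \left(-5 + 2\right)\right)^{2} \cdot 14 = - 43 \left(-1 + 0 \left(-3\right)\right)^{2} \cdot 14 = - 43 \left(-1 + 0\right)^{2} \cdot 14 = - 43 \left(-1\right)^{2} \cdot 14 = \left(-43\right) 1 \cdot 14 = \left(-43\right) 14 = -602$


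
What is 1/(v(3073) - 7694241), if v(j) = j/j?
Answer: -1/7694240 ≈ -1.2997e-7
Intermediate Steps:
v(j) = 1
1/(v(3073) - 7694241) = 1/(1 - 7694241) = 1/(-7694240) = -1/7694240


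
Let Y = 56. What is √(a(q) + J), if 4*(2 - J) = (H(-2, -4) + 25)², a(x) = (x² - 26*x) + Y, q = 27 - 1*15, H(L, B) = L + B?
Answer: 3*I*√89/2 ≈ 14.151*I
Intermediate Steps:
H(L, B) = B + L
q = 12 (q = 27 - 15 = 12)
a(x) = 56 + x² - 26*x (a(x) = (x² - 26*x) + 56 = 56 + x² - 26*x)
J = -353/4 (J = 2 - ((-4 - 2) + 25)²/4 = 2 - (-6 + 25)²/4 = 2 - ¼*19² = 2 - ¼*361 = 2 - 361/4 = -353/4 ≈ -88.250)
√(a(q) + J) = √((56 + 12² - 26*12) - 353/4) = √((56 + 144 - 312) - 353/4) = √(-112 - 353/4) = √(-801/4) = 3*I*√89/2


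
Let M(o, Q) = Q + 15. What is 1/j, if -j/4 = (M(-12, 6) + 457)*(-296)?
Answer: 1/565952 ≈ 1.7669e-6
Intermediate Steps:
M(o, Q) = 15 + Q
j = 565952 (j = -4*((15 + 6) + 457)*(-296) = -4*(21 + 457)*(-296) = -1912*(-296) = -4*(-141488) = 565952)
1/j = 1/565952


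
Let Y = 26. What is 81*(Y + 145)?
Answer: 13851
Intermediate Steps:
81*(Y + 145) = 81*(26 + 145) = 81*171 = 13851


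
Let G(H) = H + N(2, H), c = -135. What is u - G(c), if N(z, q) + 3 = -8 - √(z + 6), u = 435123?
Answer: 435269 + 2*√2 ≈ 4.3527e+5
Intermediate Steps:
N(z, q) = -11 - √(6 + z) (N(z, q) = -3 + (-8 - √(z + 6)) = -3 + (-8 - √(6 + z)) = -11 - √(6 + z))
G(H) = -11 + H - 2*√2 (G(H) = H + (-11 - √(6 + 2)) = H + (-11 - √8) = H + (-11 - 2*√2) = -11 + H - 2*√2)
u - G(c) = 435123 - (-11 - 135 - 2*√2) = 435123 - (-146 - 2*√2) = 435123 + (146 + 2*√2) = 435269 + 2*√2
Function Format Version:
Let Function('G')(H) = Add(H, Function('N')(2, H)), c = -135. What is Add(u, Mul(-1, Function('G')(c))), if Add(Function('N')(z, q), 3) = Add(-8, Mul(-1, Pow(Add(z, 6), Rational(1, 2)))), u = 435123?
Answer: Add(435269, Mul(2, Pow(2, Rational(1, 2)))) ≈ 4.3527e+5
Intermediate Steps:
Function('N')(z, q) = Add(-11, Mul(-1, Pow(Add(6, z), Rational(1, 2)))) (Function('N')(z, q) = Add(-3, Add(-8, Mul(-1, Pow(Add(z, 6), Rational(1, 2))))) = Add(-3, Add(-8, Mul(-1, Pow(Add(6, z), Rational(1, 2))))) = Add(-11, Mul(-1, Pow(Add(6, z), Rational(1, 2)))))
Function('G')(H) = Add(-11, H, Mul(-2, Pow(2, Rational(1, 2)))) (Function('G')(H) = Add(H, Add(-11, Mul(-1, Pow(Add(6, 2), Rational(1, 2))))) = Add(H, Add(-11, Mul(-1, Pow(8, Rational(1, 2))))) = Add(H, Add(-11, Mul(-1, Mul(2, Pow(2, Rational(1, 2)))))) = Add(H, Add(-11, Mul(-2, Pow(2, Rational(1, 2))))) = Add(-11, H, Mul(-2, Pow(2, Rational(1, 2)))))
Add(u, Mul(-1, Function('G')(c))) = Add(435123, Mul(-1, Add(-11, -135, Mul(-2, Pow(2, Rational(1, 2)))))) = Add(435123, Mul(-1, Add(-146, Mul(-2, Pow(2, Rational(1, 2)))))) = Add(435123, Add(146, Mul(2, Pow(2, Rational(1, 2))))) = Add(435269, Mul(2, Pow(2, Rational(1, 2))))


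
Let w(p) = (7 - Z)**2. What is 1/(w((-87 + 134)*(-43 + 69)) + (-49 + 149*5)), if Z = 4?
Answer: 1/705 ≈ 0.0014184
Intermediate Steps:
w(p) = 9 (w(p) = (7 - 1*4)**2 = (7 - 4)**2 = 3**2 = 9)
1/(w((-87 + 134)*(-43 + 69)) + (-49 + 149*5)) = 1/(9 + (-49 + 149*5)) = 1/(9 + (-49 + 745)) = 1/(9 + 696) = 1/705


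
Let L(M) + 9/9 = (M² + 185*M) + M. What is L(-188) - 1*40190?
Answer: -39815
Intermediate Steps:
L(M) = -1 + M² + 186*M (L(M) = -1 + ((M² + 185*M) + M) = -1 + (M² + 186*M) = -1 + M² + 186*M)
L(-188) - 1*40190 = (-1 + (-188)² + 186*(-188)) - 1*40190 = (-1 + 35344 - 34968) - 40190 = 375 - 40190 = -39815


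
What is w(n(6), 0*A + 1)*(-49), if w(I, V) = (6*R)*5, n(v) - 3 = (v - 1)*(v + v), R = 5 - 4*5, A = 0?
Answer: 22050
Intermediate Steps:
R = -15 (R = 5 - 20 = -15)
n(v) = 3 + 2*v*(-1 + v) (n(v) = 3 + (v - 1)*(v + v) = 3 + (-1 + v)*(2*v) = 3 + 2*v*(-1 + v))
w(I, V) = -450 (w(I, V) = (6*(-15))*5 = -90*5 = -450)
w(n(6), 0*A + 1)*(-49) = -450*(-49) = 22050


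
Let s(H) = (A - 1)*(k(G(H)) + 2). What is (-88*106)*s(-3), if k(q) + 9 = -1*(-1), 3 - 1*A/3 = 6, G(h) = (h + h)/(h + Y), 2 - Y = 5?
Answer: -559680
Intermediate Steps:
Y = -3 (Y = 2 - 1*5 = 2 - 5 = -3)
G(h) = 2*h/(-3 + h) (G(h) = (h + h)/(h - 3) = (2*h)/(-3 + h) = 2*h/(-3 + h))
A = -9 (A = 9 - 3*6 = 9 - 18 = -9)
k(q) = -8 (k(q) = -9 - 1*(-1) = -9 + 1 = -8)
s(H) = 60 (s(H) = (-9 - 1)*(-8 + 2) = -10*(-6) = 60)
(-88*106)*s(-3) = -88*106*60 = -9328*60 = -559680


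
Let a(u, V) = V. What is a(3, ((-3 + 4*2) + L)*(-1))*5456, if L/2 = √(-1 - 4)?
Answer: -27280 - 10912*I*√5 ≈ -27280.0 - 24400.0*I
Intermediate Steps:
L = 2*I*√5 (L = 2*√(-1 - 4) = 2*√(-5) = 2*(I*√5) = 2*I*√5 ≈ 4.4721*I)
a(3, ((-3 + 4*2) + L)*(-1))*5456 = (((-3 + 4*2) + 2*I*√5)*(-1))*5456 = (((-3 + 8) + 2*I*√5)*(-1))*5456 = ((5 + 2*I*√5)*(-1))*5456 = (-5 - 2*I*√5)*5456 = -27280 - 10912*I*√5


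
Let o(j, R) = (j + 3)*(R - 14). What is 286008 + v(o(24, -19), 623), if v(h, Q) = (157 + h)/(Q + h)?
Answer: 38325439/134 ≈ 2.8601e+5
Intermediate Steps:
o(j, R) = (-14 + R)*(3 + j) (o(j, R) = (3 + j)*(-14 + R) = (-14 + R)*(3 + j))
v(h, Q) = (157 + h)/(Q + h)
286008 + v(o(24, -19), 623) = 286008 + (157 + (-42 - 14*24 + 3*(-19) - 19*24))/(623 + (-42 - 14*24 + 3*(-19) - 19*24)) = 286008 + (157 + (-42 - 336 - 57 - 456))/(623 + (-42 - 336 - 57 - 456)) = 286008 + (157 - 891)/(623 - 891) = 286008 - 734/(-268) = 286008 - 1/268*(-734) = 286008 + 367/134 = 38325439/134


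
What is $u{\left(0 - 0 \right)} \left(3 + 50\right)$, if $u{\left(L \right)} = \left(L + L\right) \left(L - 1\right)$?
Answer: $0$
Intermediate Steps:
$u{\left(L \right)} = 2 L \left(-1 + L\right)$
$u{\left(0 - 0 \right)} \left(3 + 50\right) = 2 \left(0 - 0\right) \left(-1 + \left(0 - 0\right)\right) \left(3 + 50\right) = 2 \left(0 + 0\right) \left(-1 + \left(0 + 0\right)\right) 53 = 2 \cdot 0 \left(-1 + 0\right) 53 = 2 \cdot 0 \left(-1\right) 53 = 0 \cdot 53 = 0$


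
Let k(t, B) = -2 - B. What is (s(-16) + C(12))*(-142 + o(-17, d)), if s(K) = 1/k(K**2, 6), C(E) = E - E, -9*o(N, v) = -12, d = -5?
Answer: 211/12 ≈ 17.583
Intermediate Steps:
o(N, v) = 4/3 (o(N, v) = -1/9*(-12) = 4/3)
C(E) = 0
s(K) = -1/8 (s(K) = 1/(-2 - 1*6) = 1/(-2 - 6) = 1/(-8) = -1/8)
(s(-16) + C(12))*(-142 + o(-17, d)) = (-1/8 + 0)*(-142 + 4/3) = -1/8*(-422/3) = 211/12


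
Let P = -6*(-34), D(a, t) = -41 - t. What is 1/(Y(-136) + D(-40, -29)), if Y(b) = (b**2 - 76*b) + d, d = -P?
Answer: 1/28616 ≈ 3.4945e-5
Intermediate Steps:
P = 204
d = -204 (d = -1*204 = -204)
Y(b) = -204 + b**2 - 76*b (Y(b) = (b**2 - 76*b) - 204 = -204 + b**2 - 76*b)
1/(Y(-136) + D(-40, -29)) = 1/((-204 + (-136)**2 - 76*(-136)) + (-41 - 1*(-29))) = 1/((-204 + 18496 + 10336) + (-41 + 29)) = 1/(28628 - 12) = 1/28616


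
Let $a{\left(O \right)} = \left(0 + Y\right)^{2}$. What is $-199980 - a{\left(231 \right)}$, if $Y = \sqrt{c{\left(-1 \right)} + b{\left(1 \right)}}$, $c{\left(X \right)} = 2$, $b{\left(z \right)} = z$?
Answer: $-199983$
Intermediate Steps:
$Y = \sqrt{3}$ ($Y = \sqrt{2 + 1} = \sqrt{3} \approx 1.732$)
$a{\left(O \right)} = 3$ ($a{\left(O \right)} = \left(0 + \sqrt{3}\right)^{2} = \left(\sqrt{3}\right)^{2} = 3$)
$-199980 - a{\left(231 \right)} = -199980 - 3 = -199983$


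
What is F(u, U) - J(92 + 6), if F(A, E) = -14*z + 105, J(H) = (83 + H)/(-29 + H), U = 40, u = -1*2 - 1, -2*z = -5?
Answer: 4649/69 ≈ 67.377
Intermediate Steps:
z = 5/2 (z = -½*(-5) = 5/2 ≈ 2.5000)
u = -3 (u = -2 - 1 = -3)
J(H) = (83 + H)/(-29 + H)
F(A, E) = 70 (F(A, E) = -14*5/2 + 105 = -35 + 105 = 70)
F(u, U) - J(92 + 6) = 70 - (83 + (92 + 6))/(-29 + (92 + 6)) = 70 - (83 + 98)/(-29 + 98) = 70 - 181/69 = 4649/69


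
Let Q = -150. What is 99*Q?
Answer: -14850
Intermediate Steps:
99*Q = 99*(-150) = -14850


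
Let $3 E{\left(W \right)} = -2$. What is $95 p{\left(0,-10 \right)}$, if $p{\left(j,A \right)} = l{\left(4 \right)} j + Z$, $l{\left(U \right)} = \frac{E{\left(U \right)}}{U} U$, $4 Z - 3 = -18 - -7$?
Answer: $-190$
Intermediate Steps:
$E{\left(W \right)} = - \frac{2}{3}$ ($E{\left(W \right)} = \frac{1}{3} \left(-2\right) = - \frac{2}{3}$)
$Z = -2$ ($Z = \frac{3}{4} + \frac{-18 - -7}{4} = \frac{3}{4} + \frac{-18 + 7}{4} = \frac{3}{4} + \frac{1}{4} \left(-11\right) = \frac{3}{4} - \frac{11}{4} = -2$)
$l{\left(U \right)} = - \frac{2}{3}$ ($l{\left(U \right)} = - \frac{2}{3 U} U = - \frac{2}{3}$)
$p{\left(j,A \right)} = -2 - \frac{2 j}{3}$ ($p{\left(j,A \right)} = - \frac{2 j}{3} - 2 = -2 - \frac{2 j}{3}$)
$95 p{\left(0,-10 \right)} = 95 \left(-2 - 0\right) = 95 \left(-2 + 0\right) = 95 \left(-2\right) = -190$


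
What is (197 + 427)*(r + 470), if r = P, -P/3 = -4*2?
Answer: 308256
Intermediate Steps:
P = 24 (P = -(-12)*2 = -3*(-8) = 24)
r = 24
(197 + 427)*(r + 470) = (197 + 427)*(24 + 470) = 624*494 = 308256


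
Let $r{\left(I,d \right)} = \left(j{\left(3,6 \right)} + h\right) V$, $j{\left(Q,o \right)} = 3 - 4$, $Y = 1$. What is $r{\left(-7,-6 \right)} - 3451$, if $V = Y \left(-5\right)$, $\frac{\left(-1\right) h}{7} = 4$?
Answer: $-3306$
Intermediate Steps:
$j{\left(Q,o \right)} = -1$ ($j{\left(Q,o \right)} = 3 - 4 = -1$)
$h = -28$ ($h = \left(-7\right) 4 = -28$)
$V = -5$ ($V = 1 \left(-5\right) = -5$)
$r{\left(I,d \right)} = 145$ ($r{\left(I,d \right)} = \left(-1 - 28\right) \left(-5\right) = \left(-29\right) \left(-5\right) = 145$)
$r{\left(-7,-6 \right)} - 3451 = 145 - 3451 = -3306$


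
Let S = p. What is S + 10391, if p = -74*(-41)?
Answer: 13425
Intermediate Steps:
p = 3034
S = 3034
S + 10391 = 3034 + 10391 = 13425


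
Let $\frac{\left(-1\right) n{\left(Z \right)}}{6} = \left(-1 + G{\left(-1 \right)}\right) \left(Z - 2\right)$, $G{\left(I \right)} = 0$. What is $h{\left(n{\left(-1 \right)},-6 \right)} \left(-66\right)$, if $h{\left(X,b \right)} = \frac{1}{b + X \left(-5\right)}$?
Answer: $- \frac{11}{14} \approx -0.78571$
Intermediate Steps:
$n{\left(Z \right)} = -12 + 6 Z$ ($n{\left(Z \right)} = - 6 \left(-1 + 0\right) \left(Z - 2\right) = - 6 \left(- (-2 + Z)\right) = - 6 \left(2 - Z\right) = -12 + 6 Z$)
$h{\left(X,b \right)} = \frac{1}{b - 5 X}$
$h{\left(n{\left(-1 \right)},-6 \right)} \left(-66\right) = \frac{1}{-6 - 5 \left(-12 + 6 \left(-1\right)\right)} \left(-66\right) = \frac{1}{-6 - 5 \left(-12 - 6\right)} \left(-66\right) = \frac{1}{-6 - -90} \left(-66\right) = \frac{1}{-6 + 90} \left(-66\right) = \frac{1}{84} \left(-66\right) = - \frac{11}{14}$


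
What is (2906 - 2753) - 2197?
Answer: -2044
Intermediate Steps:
(2906 - 2753) - 2197 = 153 - 2197 = -2044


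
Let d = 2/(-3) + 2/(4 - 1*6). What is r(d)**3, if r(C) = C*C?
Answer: 15625/729 ≈ 21.433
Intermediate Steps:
d = -5/3 (d = 2*(-1/3) + 2/(4 - 6) = -2/3 + 2/(-2) = -2/3 + 2*(-1/2) = -2/3 - 1 = -5/3 ≈ -1.6667)
r(C) = C**2
r(d)**3 = ((-5/3)**2)**3 = (25/9)**3 = 15625/729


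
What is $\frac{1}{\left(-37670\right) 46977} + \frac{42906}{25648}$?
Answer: $\frac{387385049627}{231567886920} \approx 1.6729$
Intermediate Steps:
$\frac{1}{\left(-37670\right) 46977} + \frac{42906}{25648} = \left(- \frac{1}{37670}\right) \frac{1}{46977} + 42906 \cdot \frac{1}{25648} = - \frac{1}{1769623590} + \frac{21453}{12824} = \frac{387385049627}{231567886920}$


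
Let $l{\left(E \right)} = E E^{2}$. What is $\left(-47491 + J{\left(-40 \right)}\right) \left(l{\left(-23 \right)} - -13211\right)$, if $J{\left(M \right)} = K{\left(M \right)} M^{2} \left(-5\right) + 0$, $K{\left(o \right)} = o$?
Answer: $284499396$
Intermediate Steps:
$l{\left(E \right)} = E^{3}$
$J{\left(M \right)} = - 5 M^{3}$ ($J{\left(M \right)} = M M^{2} \left(-5\right) + 0 = M^{3} \left(-5\right) + 0 = - 5 M^{3} + 0 = - 5 M^{3}$)
$\left(-47491 + J{\left(-40 \right)}\right) \left(l{\left(-23 \right)} - -13211\right) = \left(-47491 - 5 \left(-40\right)^{3}\right) \left(\left(-23\right)^{3} - -13211\right) = \left(-47491 - -320000\right) \left(-12167 + \left(-6624 + 19835\right)\right) = \left(-47491 + 320000\right) \left(-12167 + 13211\right) = 272509 \cdot 1044 = 284499396$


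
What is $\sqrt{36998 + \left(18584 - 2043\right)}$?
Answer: $\sqrt{53539} \approx 231.39$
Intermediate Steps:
$\sqrt{36998 + \left(18584 - 2043\right)} = \sqrt{36998 + 16541} = \sqrt{53539}$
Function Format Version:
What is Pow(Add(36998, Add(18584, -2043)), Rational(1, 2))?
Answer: Pow(53539, Rational(1, 2)) ≈ 231.39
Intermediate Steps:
Pow(Add(36998, Add(18584, -2043)), Rational(1, 2)) = Pow(Add(36998, 16541), Rational(1, 2)) = Pow(53539, Rational(1, 2))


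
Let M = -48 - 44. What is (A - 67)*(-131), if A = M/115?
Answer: 44409/5 ≈ 8881.8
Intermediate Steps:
M = -92
A = -⅘ (A = -92/115 = -92*1/115 = -⅘ ≈ -0.80000)
(A - 67)*(-131) = (-⅘ - 67)*(-131) = -339/5*(-131) = 44409/5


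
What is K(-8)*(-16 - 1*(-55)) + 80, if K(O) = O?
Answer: -232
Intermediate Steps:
K(-8)*(-16 - 1*(-55)) + 80 = -8*(-16 - 1*(-55)) + 80 = -8*(-16 + 55) + 80 = -8*39 + 80 = -312 + 80 = -232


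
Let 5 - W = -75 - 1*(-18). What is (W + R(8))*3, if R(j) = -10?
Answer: 156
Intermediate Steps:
W = 62 (W = 5 - (-75 - 1*(-18)) = 5 - (-75 + 18) = 5 - 1*(-57) = 5 + 57 = 62)
(W + R(8))*3 = (62 - 10)*3 = 52*3 = 156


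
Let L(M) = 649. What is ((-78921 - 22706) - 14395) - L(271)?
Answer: -116671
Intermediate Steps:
((-78921 - 22706) - 14395) - L(271) = ((-78921 - 22706) - 14395) - 1*649 = (-101627 - 14395) - 649 = -116022 - 649 = -116671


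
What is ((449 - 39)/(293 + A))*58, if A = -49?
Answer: 5945/61 ≈ 97.459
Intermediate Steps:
((449 - 39)/(293 + A))*58 = ((449 - 39)/(293 - 49))*58 = (410/244)*58 = (410*(1/244))*58 = (205/122)*58 = 5945/61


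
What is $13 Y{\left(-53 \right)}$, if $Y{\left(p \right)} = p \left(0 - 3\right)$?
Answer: $2067$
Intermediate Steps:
$Y{\left(p \right)} = - 3 p$ ($Y{\left(p \right)} = p \left(-3\right) = - 3 p$)
$13 Y{\left(-53 \right)} = 13 \left(\left(-3\right) \left(-53\right)\right) = 13 \cdot 159 = 2067$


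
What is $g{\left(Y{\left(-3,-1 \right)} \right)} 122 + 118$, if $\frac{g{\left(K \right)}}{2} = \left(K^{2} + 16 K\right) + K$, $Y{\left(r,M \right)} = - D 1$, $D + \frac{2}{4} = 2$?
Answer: $-5555$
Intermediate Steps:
$D = \frac{3}{2}$ ($D = - \frac{1}{2} + 2 = \frac{3}{2} \approx 1.5$)
$Y{\left(r,M \right)} = - \frac{3}{2}$ ($Y{\left(r,M \right)} = \left(-1\right) \frac{3}{2} \cdot 1 = \left(- \frac{3}{2}\right) 1 = - \frac{3}{2}$)
$g{\left(K \right)} = 2 K^{2} + 34 K$ ($g{\left(K \right)} = 2 \left(\left(K^{2} + 16 K\right) + K\right) = 2 \left(K^{2} + 17 K\right) = 2 K^{2} + 34 K$)
$g{\left(Y{\left(-3,-1 \right)} \right)} 122 + 118 = 2 \left(- \frac{3}{2}\right) \left(17 - \frac{3}{2}\right) 122 + 118 = 2 \left(- \frac{3}{2}\right) \frac{31}{2} \cdot 122 + 118 = \left(- \frac{93}{2}\right) 122 + 118 = -5673 + 118 = -5555$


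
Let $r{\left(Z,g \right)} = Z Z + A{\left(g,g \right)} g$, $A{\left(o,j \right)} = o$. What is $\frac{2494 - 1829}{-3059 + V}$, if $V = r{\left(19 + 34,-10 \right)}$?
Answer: $- \frac{133}{30} \approx -4.4333$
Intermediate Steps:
$r{\left(Z,g \right)} = Z^{2} + g^{2}$ ($r{\left(Z,g \right)} = Z Z + g g = Z^{2} + g^{2}$)
$V = 2909$ ($V = \left(19 + 34\right)^{2} + \left(-10\right)^{2} = 53^{2} + 100 = 2809 + 100 = 2909$)
$\frac{2494 - 1829}{-3059 + V} = \frac{2494 - 1829}{-3059 + 2909} = \frac{2494 - 1829}{-150} = 665 \left(- \frac{1}{150}\right) = - \frac{133}{30}$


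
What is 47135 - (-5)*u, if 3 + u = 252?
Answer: 48380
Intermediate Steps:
u = 249 (u = -3 + 252 = 249)
47135 - (-5)*u = 47135 - (-5)*249 = 47135 - 1*(-1245) = 47135 + 1245 = 48380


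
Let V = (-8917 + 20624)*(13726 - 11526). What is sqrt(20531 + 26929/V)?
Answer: sqrt(136190471508511266)/2575540 ≈ 143.29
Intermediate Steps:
V = 25755400 (V = 11707*2200 = 25755400)
sqrt(20531 + 26929/V) = sqrt(20531 + 26929/25755400) = sqrt(528784144329/25755400) = sqrt(136190471508511266)/2575540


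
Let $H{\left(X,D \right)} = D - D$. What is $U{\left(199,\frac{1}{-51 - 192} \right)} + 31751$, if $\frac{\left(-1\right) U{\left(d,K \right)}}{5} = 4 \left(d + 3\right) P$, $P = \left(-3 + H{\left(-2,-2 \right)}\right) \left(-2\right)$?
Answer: $7511$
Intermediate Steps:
$H{\left(X,D \right)} = 0$
$P = 6$ ($P = \left(-3 + 0\right) \left(-2\right) = \left(-3\right) \left(-2\right) = 6$)
$U{\left(d,K \right)} = -360 - 120 d$ ($U{\left(d,K \right)} = - 5 \cdot 4 \left(d + 3\right) 6 = - 5 \cdot 4 \left(3 + d\right) 6 = - 5 \left(12 + 4 d\right) 6 = - 5 \left(72 + 24 d\right) = -360 - 120 d$)
$U{\left(199,\frac{1}{-51 - 192} \right)} + 31751 = \left(-360 - 23880\right) + 31751 = -24240 + 31751 = 7511$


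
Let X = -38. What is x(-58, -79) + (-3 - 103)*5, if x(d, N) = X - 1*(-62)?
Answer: -506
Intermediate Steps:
x(d, N) = 24 (x(d, N) = -38 - 1*(-62) = -38 + 62 = 24)
x(-58, -79) + (-3 - 103)*5 = 24 + (-3 - 103)*5 = 24 - 106*5 = 24 - 530 = -506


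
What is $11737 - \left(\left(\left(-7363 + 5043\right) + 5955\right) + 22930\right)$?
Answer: $-14828$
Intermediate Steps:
$11737 - \left(\left(\left(-7363 + 5043\right) + 5955\right) + 22930\right) = 11737 - \left(\left(-2320 + 5955\right) + 22930\right) = 11737 - \left(3635 + 22930\right) = 11737 - 26565 = -14828$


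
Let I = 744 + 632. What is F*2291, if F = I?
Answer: 3152416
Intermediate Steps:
I = 1376
F = 1376
F*2291 = 1376*2291 = 3152416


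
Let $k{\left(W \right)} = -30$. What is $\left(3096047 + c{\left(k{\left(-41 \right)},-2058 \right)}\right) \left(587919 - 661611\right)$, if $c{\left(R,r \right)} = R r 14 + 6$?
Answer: $-291850754796$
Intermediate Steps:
$c{\left(R,r \right)} = 6 + 14 R r$ ($c{\left(R,r \right)} = 14 R r + 6 = 6 + 14 R r$)
$\left(3096047 + c{\left(k{\left(-41 \right)},-2058 \right)}\right) \left(587919 - 661611\right) = \left(3096047 + \left(6 + 14 \left(-30\right) \left(-2058\right)\right)\right) \left(587919 - 661611\right) = \left(3096047 + \left(6 + 864360\right)\right) \left(-73692\right) = \left(3096047 + 864366\right) \left(-73692\right) = 3960413 \left(-73692\right) = -291850754796$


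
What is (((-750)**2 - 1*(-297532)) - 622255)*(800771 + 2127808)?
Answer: 696348728883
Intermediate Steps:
(((-750)**2 - 1*(-297532)) - 622255)*(800771 + 2127808) = ((562500 + 297532) - 622255)*2928579 = (860032 - 622255)*2928579 = 237777*2928579 = 696348728883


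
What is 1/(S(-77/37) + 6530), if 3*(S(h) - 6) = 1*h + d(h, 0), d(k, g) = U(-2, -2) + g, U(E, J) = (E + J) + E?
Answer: 111/725197 ≈ 0.00015306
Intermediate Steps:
U(E, J) = J + 2*E
d(k, g) = -6 + g (d(k, g) = (-2 + 2*(-2)) + g = (-2 - 4) + g = -6 + g)
S(h) = 4 + h/3 (S(h) = 6 + (1*h + (-6 + 0))/3 = 6 + (h - 6)/3 = 6 + (-6 + h)/3 = 6 + (-2 + h/3) = 4 + h/3)
1/(S(-77/37) + 6530) = 1/((4 + (-77/37)/3) + 6530) = 1/((4 + (-77*1/37)/3) + 6530) = 1/((4 + (⅓)*(-77/37)) + 6530) = 1/((4 - 77/111) + 6530) = 1/(367/111 + 6530) = 1/(725197/111) = 111/725197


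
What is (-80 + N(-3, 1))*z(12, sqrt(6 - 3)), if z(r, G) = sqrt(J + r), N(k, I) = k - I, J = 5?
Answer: -84*sqrt(17) ≈ -346.34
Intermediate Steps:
z(r, G) = sqrt(5 + r)
(-80 + N(-3, 1))*z(12, sqrt(6 - 3)) = (-80 + (-3 - 1*1))*sqrt(5 + 12) = (-80 + (-3 - 1))*sqrt(17) = (-80 - 4)*sqrt(17) = -84*sqrt(17)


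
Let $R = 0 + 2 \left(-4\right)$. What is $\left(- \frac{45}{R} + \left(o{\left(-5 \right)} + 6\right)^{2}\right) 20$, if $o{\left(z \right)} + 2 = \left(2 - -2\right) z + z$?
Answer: $\frac{17865}{2} \approx 8932.5$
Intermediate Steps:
$o{\left(z \right)} = -2 + 5 z$ ($o{\left(z \right)} = -2 + \left(\left(2 - -2\right) z + z\right) = -2 + \left(\left(2 + 2\right) z + z\right) = -2 + \left(4 z + z\right) = -2 + 5 z$)
$R = -8$ ($R = 0 - 8 = -8$)
$\left(- \frac{45}{R} + \left(o{\left(-5 \right)} + 6\right)^{2}\right) 20 = \left(- \frac{45}{-8} + \left(\left(-2 + 5 \left(-5\right)\right) + 6\right)^{2}\right) 20 = \left(\left(-45\right) \left(- \frac{1}{8}\right) + \left(\left(-2 - 25\right) + 6\right)^{2}\right) 20 = \left(\frac{45}{8} + \left(-27 + 6\right)^{2}\right) 20 = \left(\frac{45}{8} + \left(-21\right)^{2}\right) 20 = \left(\frac{45}{8} + 441\right) 20 = \frac{3573}{8} \cdot 20 = \frac{17865}{2}$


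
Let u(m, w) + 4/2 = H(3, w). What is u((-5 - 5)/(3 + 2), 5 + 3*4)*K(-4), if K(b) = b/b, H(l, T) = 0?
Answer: -2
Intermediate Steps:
u(m, w) = -2 (u(m, w) = -2 + 0 = -2)
K(b) = 1
u((-5 - 5)/(3 + 2), 5 + 3*4)*K(-4) = -2*1 = -2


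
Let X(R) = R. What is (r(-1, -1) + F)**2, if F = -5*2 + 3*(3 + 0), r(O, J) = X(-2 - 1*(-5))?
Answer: 4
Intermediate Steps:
r(O, J) = 3 (r(O, J) = -2 - 1*(-5) = -2 + 5 = 3)
F = -1 (F = -10 + 3*3 = -10 + 9 = -1)
(r(-1, -1) + F)**2 = (3 - 1)**2 = 2**2 = 4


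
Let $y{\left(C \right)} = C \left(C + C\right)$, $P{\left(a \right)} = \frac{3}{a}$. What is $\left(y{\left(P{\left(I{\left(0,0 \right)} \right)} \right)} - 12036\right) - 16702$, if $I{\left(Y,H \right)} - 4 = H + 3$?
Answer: $- \frac{1408144}{49} \approx -28738.0$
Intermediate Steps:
$I{\left(Y,H \right)} = 7 + H$ ($I{\left(Y,H \right)} = 4 + \left(H + 3\right) = 4 + \left(3 + H\right) = 7 + H$)
$y{\left(C \right)} = 2 C^{2}$ ($y{\left(C \right)} = C 2 C = 2 C^{2}$)
$\left(y{\left(P{\left(I{\left(0,0 \right)} \right)} \right)} - 12036\right) - 16702 = \left(2 \left(\frac{3}{7 + 0}\right)^{2} - 12036\right) - 16702 = \left(2 \left(\frac{3}{7}\right)^{2} - 12036\right) - 16702 = \left(2 \cdot \frac{9}{49} - 12036\right) - 16702 = \left(\frac{18}{49} - 12036\right) - 16702 = - \frac{589746}{49} - 16702 = - \frac{1408144}{49}$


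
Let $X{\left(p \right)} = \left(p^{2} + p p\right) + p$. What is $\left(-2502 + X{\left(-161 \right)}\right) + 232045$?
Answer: $281224$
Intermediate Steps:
$X{\left(p \right)} = p + 2 p^{2}$ ($X{\left(p \right)} = \left(p^{2} + p^{2}\right) + p = 2 p^{2} + p = p + 2 p^{2}$)
$\left(-2502 + X{\left(-161 \right)}\right) + 232045 = \left(-2502 - 161 \left(1 + 2 \left(-161\right)\right)\right) + 232045 = \left(-2502 - 161 \left(1 - 322\right)\right) + 232045 = \left(-2502 - -51681\right) + 232045 = \left(-2502 + 51681\right) + 232045 = 49179 + 232045 = 281224$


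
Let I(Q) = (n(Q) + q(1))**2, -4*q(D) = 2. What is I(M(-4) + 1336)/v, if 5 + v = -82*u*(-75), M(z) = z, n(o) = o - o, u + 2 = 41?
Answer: 1/959380 ≈ 1.0423e-6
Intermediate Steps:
u = 39 (u = -2 + 41 = 39)
n(o) = 0
q(D) = -1/2 (q(D) = -1/4*2 = -1/2)
v = 239845 (v = -5 - 82*39*(-75) = -5 - 3198*(-75) = -5 + 239850 = 239845)
I(Q) = 1/4 (I(Q) = (0 - 1/2)**2 = (-1/2)**2 = 1/4)
I(M(-4) + 1336)/v = (1/4)/239845 = (1/4)*(1/239845) = 1/959380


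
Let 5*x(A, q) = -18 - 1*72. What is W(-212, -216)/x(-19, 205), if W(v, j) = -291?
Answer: 97/6 ≈ 16.167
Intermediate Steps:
x(A, q) = -18 (x(A, q) = (-18 - 1*72)/5 = (-18 - 72)/5 = (⅕)*(-90) = -18)
W(-212, -216)/x(-19, 205) = -291/(-18) = -291*(-1/18) = 97/6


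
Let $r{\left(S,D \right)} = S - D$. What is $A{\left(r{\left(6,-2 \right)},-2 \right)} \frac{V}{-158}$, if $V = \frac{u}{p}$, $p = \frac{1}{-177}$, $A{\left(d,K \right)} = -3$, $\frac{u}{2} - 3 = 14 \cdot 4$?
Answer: $- \frac{31329}{79} \approx -396.57$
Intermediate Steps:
$u = 118$ ($u = 6 + 2 \cdot 14 \cdot 4 = 6 + 2 \cdot 56 = 6 + 112 = 118$)
$p = - \frac{1}{177} \approx -0.0056497$
$V = -20886$ ($V = \frac{118}{- \frac{1}{177}} = 118 \left(-177\right) = -20886$)
$A{\left(r{\left(6,-2 \right)},-2 \right)} \frac{V}{-158} = - 3 \left(- \frac{20886}{-158}\right) = - 3 \left(\left(-20886\right) \left(- \frac{1}{158}\right)\right) = \left(-3\right) \frac{10443}{79} = - \frac{31329}{79}$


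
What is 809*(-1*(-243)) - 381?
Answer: 196206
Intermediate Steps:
809*(-1*(-243)) - 381 = 809*243 - 381 = 196587 - 381 = 196206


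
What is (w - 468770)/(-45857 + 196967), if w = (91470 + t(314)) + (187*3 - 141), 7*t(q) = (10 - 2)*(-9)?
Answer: -1319116/528885 ≈ -2.4941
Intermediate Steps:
t(q) = -72/7 (t(q) = ((10 - 2)*(-9))/7 = (8*(-9))/7 = (⅐)*(-72) = -72/7)
w = 643158/7 (w = (91470 - 72/7) + (187*3 - 141) = 640218/7 + (561 - 141) = 640218/7 + 420 = 643158/7 ≈ 91880.)
(w - 468770)/(-45857 + 196967) = (643158/7 - 468770)/(-45857 + 196967) = -2638232/7/151110 = -2638232/7*1/151110 = -1319116/528885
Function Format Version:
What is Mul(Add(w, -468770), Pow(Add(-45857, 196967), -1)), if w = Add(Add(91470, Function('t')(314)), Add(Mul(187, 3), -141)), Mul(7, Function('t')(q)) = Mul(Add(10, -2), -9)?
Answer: Rational(-1319116, 528885) ≈ -2.4941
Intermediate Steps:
Function('t')(q) = Rational(-72, 7) (Function('t')(q) = Mul(Rational(1, 7), Mul(Add(10, -2), -9)) = Mul(Rational(1, 7), Mul(8, -9)) = Mul(Rational(1, 7), -72) = Rational(-72, 7))
w = Rational(643158, 7) (w = Add(Add(91470, Rational(-72, 7)), Add(Mul(187, 3), -141)) = Add(Rational(640218, 7), Add(561, -141)) = Add(Rational(640218, 7), 420) = Rational(643158, 7) ≈ 91880.)
Mul(Add(w, -468770), Pow(Add(-45857, 196967), -1)) = Mul(Add(Rational(643158, 7), -468770), Pow(Add(-45857, 196967), -1)) = Mul(Rational(-2638232, 7), Pow(151110, -1)) = Mul(Rational(-2638232, 7), Rational(1, 151110)) = Rational(-1319116, 528885)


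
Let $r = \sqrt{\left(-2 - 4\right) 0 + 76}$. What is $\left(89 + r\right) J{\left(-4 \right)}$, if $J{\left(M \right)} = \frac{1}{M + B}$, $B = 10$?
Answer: $\frac{89}{6} + \frac{\sqrt{19}}{3} \approx 16.286$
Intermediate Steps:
$J{\left(M \right)} = \frac{1}{10 + M}$ ($J{\left(M \right)} = \frac{1}{M + 10} = \frac{1}{10 + M}$)
$r = 2 \sqrt{19}$ ($r = \sqrt{\left(-6\right) 0 + 76} = \sqrt{0 + 76} = \sqrt{76} = 2 \sqrt{19} \approx 8.7178$)
$\left(89 + r\right) J{\left(-4 \right)} = \frac{89 + 2 \sqrt{19}}{10 - 4} = \frac{89 + 2 \sqrt{19}}{6} = \left(89 + 2 \sqrt{19}\right) \frac{1}{6} = \frac{89}{6} + \frac{\sqrt{19}}{3}$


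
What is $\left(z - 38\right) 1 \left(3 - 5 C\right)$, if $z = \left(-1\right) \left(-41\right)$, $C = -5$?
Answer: $84$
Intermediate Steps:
$z = 41$
$\left(z - 38\right) 1 \left(3 - 5 C\right) = \left(41 - 38\right) 1 \left(3 - -25\right) = 3 \cdot 1 \left(3 + 25\right) = 3 \cdot 1 \cdot 28 = 3 \cdot 28 = 84$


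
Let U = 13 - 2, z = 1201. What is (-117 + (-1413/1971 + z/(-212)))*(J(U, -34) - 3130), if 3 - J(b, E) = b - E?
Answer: 4542604547/11607 ≈ 3.9137e+5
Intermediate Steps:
U = 11
J(b, E) = 3 + E - b (J(b, E) = 3 - (b - E) = 3 + (E - b) = 3 + E - b)
(-117 + (-1413/1971 + z/(-212)))*(J(U, -34) - 3130) = (-117 + (-1413/1971 + 1201/(-212)))*((3 - 34 - 1*11) - 3130) = (-117 + (-1413*1/1971 + 1201*(-1/212)))*((3 - 34 - 11) - 3130) = (-117 + (-157/219 - 1201/212))*(-42 - 3130) = (-117 - 296303/46428)*(-3172) = -5728379/46428*(-3172) = 4542604547/11607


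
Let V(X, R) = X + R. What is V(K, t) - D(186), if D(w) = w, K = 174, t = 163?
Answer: 151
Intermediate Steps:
V(X, R) = R + X
V(K, t) - D(186) = (163 + 174) - 1*186 = 337 - 186 = 151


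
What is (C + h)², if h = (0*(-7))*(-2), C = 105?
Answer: 11025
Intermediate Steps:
h = 0 (h = 0*(-2) = 0)
(C + h)² = (105 + 0)² = 105² = 11025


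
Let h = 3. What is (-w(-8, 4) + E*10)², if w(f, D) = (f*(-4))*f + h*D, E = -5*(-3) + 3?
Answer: 179776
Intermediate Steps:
E = 18 (E = 15 + 3 = 18)
w(f, D) = -4*f² + 3*D (w(f, D) = (f*(-4))*f + 3*D = (-4*f)*f + 3*D = -4*f² + 3*D)
(-w(-8, 4) + E*10)² = (-(-4*(-8)² + 3*4) + 18*10)² = (-(-4*64 + 12) + 180)² = (-(-256 + 12) + 180)² = (-1*(-244) + 180)² = (244 + 180)² = 424² = 179776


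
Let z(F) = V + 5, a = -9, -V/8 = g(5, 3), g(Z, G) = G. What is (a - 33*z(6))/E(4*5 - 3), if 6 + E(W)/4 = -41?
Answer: -309/94 ≈ -3.2872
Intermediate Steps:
V = -24 (V = -8*3 = -24)
E(W) = -188 (E(W) = -24 + 4*(-41) = -24 - 164 = -188)
z(F) = -19 (z(F) = -24 + 5 = -19)
(a - 33*z(6))/E(4*5 - 3) = (-9 - 33*(-19))/(-188) = (-9 + 627)*(-1/188) = 618*(-1/188) = -309/94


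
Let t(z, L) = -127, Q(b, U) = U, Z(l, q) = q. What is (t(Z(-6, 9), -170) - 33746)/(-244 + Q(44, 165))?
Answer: 33873/79 ≈ 428.77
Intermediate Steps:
(t(Z(-6, 9), -170) - 33746)/(-244 + Q(44, 165)) = (-127 - 33746)/(-244 + 165) = -33873/(-79) = -33873*(-1/79) = 33873/79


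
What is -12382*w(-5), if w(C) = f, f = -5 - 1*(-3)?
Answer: 24764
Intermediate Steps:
f = -2 (f = -5 + 3 = -2)
w(C) = -2
-12382*w(-5) = -12382*(-2) = 24764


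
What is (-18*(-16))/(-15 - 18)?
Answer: -96/11 ≈ -8.7273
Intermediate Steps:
(-18*(-16))/(-15 - 18) = 288/(-33) = 288*(-1/33) = -96/11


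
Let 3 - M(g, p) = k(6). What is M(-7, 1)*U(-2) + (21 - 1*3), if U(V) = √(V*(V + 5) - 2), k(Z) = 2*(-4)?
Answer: 18 + 22*I*√2 ≈ 18.0 + 31.113*I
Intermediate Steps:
k(Z) = -8
M(g, p) = 11 (M(g, p) = 3 - 1*(-8) = 3 + 8 = 11)
U(V) = √(-2 + V*(5 + V)) (U(V) = √(V*(5 + V) - 2) = √(-2 + V*(5 + V)))
M(-7, 1)*U(-2) + (21 - 1*3) = 11*√(-2 + (-2)² + 5*(-2)) + (21 - 1*3) = 11*√(-2 + 4 - 10) + (21 - 3) = 11*√(-8) + 18 = 11*(2*I*√2) + 18 = 22*I*√2 + 18 = 18 + 22*I*√2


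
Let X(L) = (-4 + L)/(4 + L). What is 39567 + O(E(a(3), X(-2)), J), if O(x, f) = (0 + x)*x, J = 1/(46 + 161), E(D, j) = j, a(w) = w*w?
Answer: 39576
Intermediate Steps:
X(L) = (-4 + L)/(4 + L)
a(w) = w²
J = 1/207 ≈ 0.0048309
O(x, f) = x² (O(x, f) = x*x = x²)
39567 + O(E(a(3), X(-2)), J) = 39567 + ((-4 - 2)/(4 - 2))² = 39567 + (-6/2)² = 39567 + ((½)*(-6))² = 39567 + (-3)² = 39567 + 9 = 39576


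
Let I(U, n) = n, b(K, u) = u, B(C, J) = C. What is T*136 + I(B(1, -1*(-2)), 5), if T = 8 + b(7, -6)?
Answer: 277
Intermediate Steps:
T = 2 (T = 8 - 6 = 2)
T*136 + I(B(1, -1*(-2)), 5) = 2*136 + 5 = 272 + 5 = 277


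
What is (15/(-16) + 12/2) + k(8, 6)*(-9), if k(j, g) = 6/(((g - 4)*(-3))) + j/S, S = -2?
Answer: 801/16 ≈ 50.063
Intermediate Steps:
k(j, g) = 6/(12 - 3*g) - j/2 (k(j, g) = 6/(((g - 4)*(-3))) + j/(-2) = 6/(((-4 + g)*(-3))) + j*(-½) = 6/(12 - 3*g) - j/2)
(15/(-16) + 12/2) + k(8, 6)*(-9) = (15/(-16) + 12/2) + ((-4 + 4*8 - 1*6*8)/(2*(-4 + 6)))*(-9) = (15*(-1/16) + 12*(½)) + ((½)*(-4 + 32 - 48)/2)*(-9) = (-15/16 + 6) + ((½)*(½)*(-20))*(-9) = 81/16 - 5*(-9) = 81/16 + 45 = 801/16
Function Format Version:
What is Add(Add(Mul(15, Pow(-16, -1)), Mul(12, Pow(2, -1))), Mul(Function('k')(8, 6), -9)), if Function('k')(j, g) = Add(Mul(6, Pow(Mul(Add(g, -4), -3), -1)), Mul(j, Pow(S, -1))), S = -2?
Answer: Rational(801, 16) ≈ 50.063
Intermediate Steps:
Function('k')(j, g) = Add(Mul(6, Pow(Add(12, Mul(-3, g)), -1)), Mul(Rational(-1, 2), j)) (Function('k')(j, g) = Add(Mul(6, Pow(Mul(Add(g, -4), -3), -1)), Mul(j, Pow(-2, -1))) = Add(Mul(6, Pow(Mul(Add(-4, g), -3), -1)), Mul(j, Rational(-1, 2))) = Add(Mul(6, Pow(Add(12, Mul(-3, g)), -1)), Mul(Rational(-1, 2), j)))
Add(Add(Mul(15, Pow(-16, -1)), Mul(12, Pow(2, -1))), Mul(Function('k')(8, 6), -9)) = Add(Add(Mul(15, Pow(-16, -1)), Mul(12, Pow(2, -1))), Mul(Mul(Rational(1, 2), Pow(Add(-4, 6), -1), Add(-4, Mul(4, 8), Mul(-1, 6, 8))), -9)) = Add(Add(Mul(15, Rational(-1, 16)), Mul(12, Rational(1, 2))), Mul(Mul(Rational(1, 2), Pow(2, -1), Add(-4, 32, -48)), -9)) = Add(Add(Rational(-15, 16), 6), Mul(Mul(Rational(1, 2), Rational(1, 2), -20), -9)) = Add(Rational(81, 16), Mul(-5, -9)) = Add(Rational(81, 16), 45) = Rational(801, 16)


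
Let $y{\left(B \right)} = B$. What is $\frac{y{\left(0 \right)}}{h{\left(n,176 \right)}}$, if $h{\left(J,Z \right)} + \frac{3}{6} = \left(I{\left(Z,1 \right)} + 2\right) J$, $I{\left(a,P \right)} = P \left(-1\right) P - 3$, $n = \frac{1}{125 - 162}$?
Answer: $0$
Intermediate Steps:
$n = - \frac{1}{37}$ ($n = \frac{1}{-37} = - \frac{1}{37} \approx -0.027027$)
$I{\left(a,P \right)} = -3 - P^{2}$ ($I{\left(a,P \right)} = - P P - 3 = - P^{2} - 3 = -3 - P^{2}$)
$h{\left(J,Z \right)} = - \frac{1}{2} - 2 J$ ($h{\left(J,Z \right)} = - \frac{1}{2} + \left(\left(-3 - 1^{2}\right) + 2\right) J = - \frac{1}{2} + \left(\left(-3 - 1\right) + 2\right) J = - \frac{1}{2} + \left(-4 + 2\right) J = - \frac{1}{2} - 2 J$)
$\frac{y{\left(0 \right)}}{h{\left(n,176 \right)}} = \frac{0}{- \frac{1}{2} - - \frac{2}{37}} = \frac{0}{- \frac{1}{2} + \frac{2}{37}} = \frac{0}{- \frac{33}{74}} = 0 \left(- \frac{74}{33}\right) = 0$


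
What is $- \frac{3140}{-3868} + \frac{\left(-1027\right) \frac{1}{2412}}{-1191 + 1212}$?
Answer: $\frac{38768711}{48980484} \approx 0.79151$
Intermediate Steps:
$- \frac{3140}{-3868} + \frac{\left(-1027\right) \frac{1}{2412}}{-1191 + 1212} = \left(-3140\right) \left(- \frac{1}{3868}\right) + \frac{\left(-1027\right) \frac{1}{2412}}{21} = \frac{785}{967} - \frac{1027}{50652} = \frac{38768711}{48980484}$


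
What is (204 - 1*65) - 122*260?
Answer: -31581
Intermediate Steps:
(204 - 1*65) - 122*260 = (204 - 65) - 31720 = 139 - 31720 = -31581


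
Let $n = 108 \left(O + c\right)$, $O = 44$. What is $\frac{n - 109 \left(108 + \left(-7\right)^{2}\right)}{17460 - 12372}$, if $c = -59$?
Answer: $- \frac{18733}{5088} \approx -3.6818$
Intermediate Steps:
$n = -1620$ ($n = 108 \left(44 - 59\right) = 108 \left(-15\right) = -1620$)
$\frac{n - 109 \left(108 + \left(-7\right)^{2}\right)}{17460 - 12372} = \frac{-1620 - 109 \left(108 + \left(-7\right)^{2}\right)}{17460 - 12372} = \frac{-1620 - 109 \left(108 + 49\right)}{5088} = \left(-1620 - 17113\right) \frac{1}{5088} = \left(-18733\right) \frac{1}{5088} = - \frac{18733}{5088}$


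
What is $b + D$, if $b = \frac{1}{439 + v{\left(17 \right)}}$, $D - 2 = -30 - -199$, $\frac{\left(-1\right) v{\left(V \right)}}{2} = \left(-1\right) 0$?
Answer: $\frac{75070}{439} \approx 171.0$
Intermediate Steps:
$v{\left(V \right)} = 0$ ($v{\left(V \right)} = - 2 \left(\left(-1\right) 0\right) = \left(-2\right) 0 = 0$)
$D = 171$ ($D = 2 - -169 = 2 + \left(-30 + 199\right) = 2 + 169 = 171$)
$b = \frac{1}{439}$ ($b = \frac{1}{439 + 0} = \frac{1}{439} \approx 0.0022779$)
$b + D = \frac{1}{439} + 171 = \frac{75070}{439}$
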